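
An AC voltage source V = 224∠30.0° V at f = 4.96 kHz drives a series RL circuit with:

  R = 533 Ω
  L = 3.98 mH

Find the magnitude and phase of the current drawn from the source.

Step 1 — Angular frequency: ω = 2π·f = 2π·4960 = 3.116e+04 rad/s.
Step 2 — Component impedances:
  R: Z = R = 533 Ω
  L: Z = jωL = j·3.116e+04·0.00398 = 0 + j124 Ω
Step 3 — Series combination: Z_total = R + L = 533 + j124 Ω = 547.2∠13.1° Ω.
Step 4 — Source phasor: V = 224∠30.0° V = 194 + j112 V.
Step 5 — Ohm's law: I = V / Z_total = (194 + j112) / (533 + j124) = 0.3916 + j0.119 A.
Step 6 — Convert to polar: |I| = 0.4093 A, ∠I = 16.9°.

I = 0.4093∠16.9° A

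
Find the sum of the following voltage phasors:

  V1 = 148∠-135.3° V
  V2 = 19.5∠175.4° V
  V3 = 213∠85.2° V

Step 1 — Convert each phasor to rectangular form:
  V1 = 148·(cos(-135.3°) + j·sin(-135.3°)) = -105.2 - j104.1 V
  V2 = 19.5·(cos(175.4°) + j·sin(175.4°)) = -19.44 + j1.564 V
  V3 = 213·(cos(85.2°) + j·sin(85.2°)) = 17.82 + j212.3 V
Step 2 — Sum components: V_total = -106.8 + j109.7 V.
Step 3 — Convert to polar: |V_total| = 153.1 V, ∠V_total = 134.2°.

V_total = 153.1∠134.2° V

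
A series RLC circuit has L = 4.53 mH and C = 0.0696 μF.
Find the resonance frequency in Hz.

Step 1 — Resonance condition Im(Z)=0 gives ω₀ = 1/√(LC).
Step 2 — ω₀ = 1/√(0.00453·6.96e-08) = 5.632e+04 rad/s.
Step 3 — f₀ = ω₀/(2π) = 8963 Hz.

f₀ = 8963 Hz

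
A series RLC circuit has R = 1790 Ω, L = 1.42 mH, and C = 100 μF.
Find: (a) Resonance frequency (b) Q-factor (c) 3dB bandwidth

Step 1 — Resonance: ω₀ = 1/√(LC) = 1/√(0.00142·0.0001) = 2654 rad/s.
Step 2 — f₀ = ω₀/(2π) = 422.4 Hz.
Step 3 — Series Q: Q = ω₀L/R = 2654·0.00142/1790 = 0.002105.
Step 4 — Bandwidth: Δω = ω₀/Q = 1.261e+06 rad/s; BW = Δω/(2π) = 2.006e+05 Hz.

(a) f₀ = 422.4 Hz  (b) Q = 0.002105  (c) BW = 2.006e+05 Hz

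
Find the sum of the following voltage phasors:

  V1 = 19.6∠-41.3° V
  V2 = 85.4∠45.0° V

Step 1 — Convert each phasor to rectangular form:
  V1 = 19.6·(cos(-41.3°) + j·sin(-41.3°)) = 14.72 - j12.94 V
  V2 = 85.4·(cos(45.0°) + j·sin(45.0°)) = 60.39 + j60.39 V
Step 2 — Sum components: V_total = 75.11 + j47.45 V.
Step 3 — Convert to polar: |V_total| = 88.84 V, ∠V_total = 32.3°.

V_total = 88.84∠32.3° V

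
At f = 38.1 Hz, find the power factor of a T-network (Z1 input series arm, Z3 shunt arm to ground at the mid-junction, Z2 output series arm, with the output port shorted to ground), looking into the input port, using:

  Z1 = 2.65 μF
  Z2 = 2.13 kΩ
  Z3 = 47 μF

Step 1 — Angular frequency: ω = 2π·f = 2π·38.1 = 239.4 rad/s.
Step 2 — Component impedances:
  Z1: Z = 1/(jωC) = -j/(ω·C) = 0 - j1576 Ω
  Z2: Z = R = 2130 Ω
  Z3: Z = 1/(jωC) = -j/(ω·C) = 0 - j88.88 Ω
Step 3 — With the output port shorted to ground, the output series arm Z2 runs from the junction to ground; the shunt arm Z3 also runs from the junction to ground. They appear in parallel: Z3 || Z2 = 3.702 - j88.72 Ω.
Step 4 — Series with input arm Z1: Z_in = Z1 + (Z3 || Z2) = 3.702 - j1665 Ω = 1665∠-89.9° Ω.
Step 5 — Power factor: PF = cos(φ) = Re(Z)/|Z| = 3.702/1665 = 0.002223.
Step 6 — Type: Im(Z) = -1665 ⇒ leading (phase φ = -89.9°).

PF = 0.002223 (leading, φ = -89.9°)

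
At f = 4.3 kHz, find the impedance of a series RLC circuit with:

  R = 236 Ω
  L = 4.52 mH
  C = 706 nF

Step 1 — Angular frequency: ω = 2π·f = 2π·4300 = 2.702e+04 rad/s.
Step 2 — Component impedances:
  R: Z = R = 236 Ω
  L: Z = jωL = j·2.702e+04·0.00452 = 0 + j122.1 Ω
  C: Z = 1/(jωC) = -j/(ω·C) = 0 - j52.43 Ω
Step 3 — Series combination: Z_total = R + L + C = 236 + j69.69 Ω = 246.1∠16.5° Ω.

Z = 236 + j69.69 Ω = 246.1∠16.5° Ω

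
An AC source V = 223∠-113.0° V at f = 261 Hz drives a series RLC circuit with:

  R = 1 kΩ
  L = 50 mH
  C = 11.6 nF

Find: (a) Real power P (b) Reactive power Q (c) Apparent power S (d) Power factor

Step 1 — Angular frequency: ω = 2π·f = 2π·261 = 1640 rad/s.
Step 2 — Component impedances:
  R: Z = R = 1000 Ω
  L: Z = jωL = j·1640·0.05 = 0 + j82 Ω
  C: Z = 1/(jωC) = -j/(ω·C) = 0 - j5.257e+04 Ω
Step 3 — Series combination: Z_total = R + L + C = 1000 - j5.249e+04 Ω = 5.25e+04∠-88.9° Ω.
Step 4 — Source phasor: V = 223∠-113.0° V = -87.13 - j205.3 V.
Step 5 — Current: I = V / Z = 0.003878 - j0.001734 A = 0.004248∠-24.1° A.
Step 6 — Complex power: S = V·I* = 0.01805 - j0.9471 VA.
Step 7 — Real power: P = Re(S) = 0.01805 W.
Step 8 — Reactive power: Q = Im(S) = -0.9471 VAR.
Step 9 — Apparent power: |S| = 0.9473 VA.
Step 10 — Power factor: PF = P/|S| = 0.01905 (leading).

(a) P = 0.01805 W  (b) Q = -0.9471 VAR  (c) S = 0.9473 VA  (d) PF = 0.01905 (leading)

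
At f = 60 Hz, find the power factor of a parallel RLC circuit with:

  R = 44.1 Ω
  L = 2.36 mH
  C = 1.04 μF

Step 1 — Angular frequency: ω = 2π·f = 2π·60 = 377 rad/s.
Step 2 — Component impedances:
  R: Z = R = 44.1 Ω
  L: Z = jωL = j·377·0.00236 = 0 + j0.8897 Ω
  C: Z = 1/(jωC) = -j/(ω·C) = 0 - j2551 Ω
Step 3 — Parallel combination: 1/Z_total = 1/R + 1/L + 1/C; Z_total = 0.01795 + j0.8896 Ω = 0.8898∠88.8° Ω.
Step 4 — Power factor: PF = cos(φ) = Re(Z)/|Z| = 0.017955/0.88983 = 0.02018.
Step 5 — Type: Im(Z) = 0.8896 ⇒ lagging (phase φ = 88.8°).

PF = 0.02018 (lagging, φ = 88.8°)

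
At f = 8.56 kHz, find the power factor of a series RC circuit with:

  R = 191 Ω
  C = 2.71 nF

Step 1 — Angular frequency: ω = 2π·f = 2π·8560 = 5.378e+04 rad/s.
Step 2 — Component impedances:
  R: Z = R = 191 Ω
  C: Z = 1/(jωC) = -j/(ω·C) = 0 - j6861 Ω
Step 3 — Series combination: Z_total = R + C = 191 - j6861 Ω = 6863∠-88.4° Ω.
Step 4 — Power factor: PF = cos(φ) = Re(Z)/|Z| = 191/6863 = 0.02783.
Step 5 — Type: Im(Z) = -6861 ⇒ leading (phase φ = -88.4°).

PF = 0.02783 (leading, φ = -88.4°)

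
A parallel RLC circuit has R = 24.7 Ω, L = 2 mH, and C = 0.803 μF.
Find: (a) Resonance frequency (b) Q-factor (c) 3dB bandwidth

Step 1 — Resonance: ω₀ = 1/√(LC) = 1/√(0.002·8.03e-07) = 2.495e+04 rad/s.
Step 2 — f₀ = ω₀/(2π) = 3971 Hz.
Step 3 — Parallel Q: Q = R/(ω₀L) = 24.7/(2.495e+04·0.002) = 0.4949.
Step 4 — Bandwidth: Δω = ω₀/Q = 5.042e+04 rad/s; BW = Δω/(2π) = 8024 Hz.

(a) f₀ = 3971 Hz  (b) Q = 0.4949  (c) BW = 8024 Hz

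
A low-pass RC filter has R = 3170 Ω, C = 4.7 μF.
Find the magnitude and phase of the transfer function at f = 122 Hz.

Step 1 — Angular frequency: ω = 2π·122 = 766.5 rad/s.
Step 2 — Transfer function: H(jω) = 1/(1 + jωRC).
Step 3 — Denominator: 1 + jωRC = 1 + j·766.5·3170·4.7e-06 = 1 + j11.42.
Step 4 — H = 0.007608 - j0.08689.
Step 5 — Magnitude: |H| = 0.08723 (-21.2 dB); phase: φ = -85.0°.

|H| = 0.08723 (-21.2 dB), φ = -85.0°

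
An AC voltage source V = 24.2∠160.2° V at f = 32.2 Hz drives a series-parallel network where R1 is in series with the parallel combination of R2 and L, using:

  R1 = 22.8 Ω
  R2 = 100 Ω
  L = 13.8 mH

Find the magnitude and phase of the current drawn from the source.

Step 1 — Angular frequency: ω = 2π·f = 2π·32.2 = 202.3 rad/s.
Step 2 — Component impedances:
  R1: Z = R = 22.8 Ω
  R2: Z = R = 100 Ω
  L: Z = jωL = j·202.3·0.0138 = 0 + j2.792 Ω
Step 3 — Parallel branch: R2 || L = 1/(1/R2 + 1/L) = 0.07789 + j2.79 Ω.
Step 4 — Series with R1: Z_total = R1 + (R2 || L) = 22.88 + j2.79 Ω = 23.05∠7.0° Ω.
Step 5 — Source phasor: V = 24.2∠160.2° V = -22.77 + j8.197 V.
Step 6 — Ohm's law: I = V / Z_total = (-22.77 + j8.197) / (22.88 + j2.79) = -0.9376 + j0.4727 A.
Step 7 — Convert to polar: |I| = 1.05 A, ∠I = 153.2°.

I = 1.05∠153.2° A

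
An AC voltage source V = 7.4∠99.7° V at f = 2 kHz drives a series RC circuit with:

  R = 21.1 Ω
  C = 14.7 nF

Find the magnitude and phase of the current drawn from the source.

Step 1 — Angular frequency: ω = 2π·f = 2π·2000 = 1.257e+04 rad/s.
Step 2 — Component impedances:
  R: Z = R = 21.1 Ω
  C: Z = 1/(jωC) = -j/(ω·C) = 0 - j5413 Ω
Step 3 — Series combination: Z_total = R + C = 21.1 - j5413 Ω = 5413∠-89.8° Ω.
Step 4 — Source phasor: V = 7.4∠99.7° V = -1.247 + j7.294 V.
Step 5 — Ohm's law: I = V / Z_total = (-1.247 + j7.294) / (21.1 - j5413) = -0.001348 - j0.0002251 A.
Step 6 — Convert to polar: |I| = 0.001367 A, ∠I = -170.5°.

I = 0.001367∠-170.5° A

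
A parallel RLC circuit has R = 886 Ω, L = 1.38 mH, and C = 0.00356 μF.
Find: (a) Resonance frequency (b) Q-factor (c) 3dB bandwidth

Step 1 — Resonance: ω₀ = 1/√(LC) = 1/√(0.00138·3.56e-09) = 4.512e+05 rad/s.
Step 2 — f₀ = ω₀/(2π) = 7.181e+04 Hz.
Step 3 — Parallel Q: Q = R/(ω₀L) = 886/(4.512e+05·0.00138) = 1.423.
Step 4 — Bandwidth: Δω = ω₀/Q = 3.17e+05 rad/s; BW = Δω/(2π) = 5.046e+04 Hz.

(a) f₀ = 7.181e+04 Hz  (b) Q = 1.423  (c) BW = 5.046e+04 Hz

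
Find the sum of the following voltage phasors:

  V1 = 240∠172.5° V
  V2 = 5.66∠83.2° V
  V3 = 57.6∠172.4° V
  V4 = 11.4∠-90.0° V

Step 1 — Convert each phasor to rectangular form:
  V1 = 240·(cos(172.5°) + j·sin(172.5°)) = -237.9 + j31.33 V
  V2 = 5.66·(cos(83.2°) + j·sin(83.2°)) = 0.6702 + j5.62 V
  V3 = 57.6·(cos(172.4°) + j·sin(172.4°)) = -57.09 + j7.618 V
  V4 = 11.4·(cos(-90.0°) + j·sin(-90.0°)) = 0 - j11.4 V
Step 2 — Sum components: V_total = -294.4 + j33.16 V.
Step 3 — Convert to polar: |V_total| = 296.2 V, ∠V_total = 173.6°.

V_total = 296.2∠173.6° V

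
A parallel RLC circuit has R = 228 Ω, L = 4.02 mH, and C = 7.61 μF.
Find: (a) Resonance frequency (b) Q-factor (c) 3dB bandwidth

Step 1 — Resonance: ω₀ = 1/√(LC) = 1/√(0.00402·7.61e-06) = 5717 rad/s.
Step 2 — f₀ = ω₀/(2π) = 909.9 Hz.
Step 3 — Parallel Q: Q = R/(ω₀L) = 228/(5717·0.00402) = 9.92.
Step 4 — Bandwidth: Δω = ω₀/Q = 576.3 rad/s; BW = Δω/(2π) = 91.73 Hz.

(a) f₀ = 909.9 Hz  (b) Q = 9.92  (c) BW = 91.73 Hz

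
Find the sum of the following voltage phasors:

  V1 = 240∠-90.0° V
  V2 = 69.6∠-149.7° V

Step 1 — Convert each phasor to rectangular form:
  V1 = 240·(cos(-90.0°) + j·sin(-90.0°)) = 0 - j240 V
  V2 = 69.6·(cos(-149.7°) + j·sin(-149.7°)) = -60.09 - j35.12 V
Step 2 — Sum components: V_total = -60.09 - j275.1 V.
Step 3 — Convert to polar: |V_total| = 281.6 V, ∠V_total = -102.3°.

V_total = 281.6∠-102.3° V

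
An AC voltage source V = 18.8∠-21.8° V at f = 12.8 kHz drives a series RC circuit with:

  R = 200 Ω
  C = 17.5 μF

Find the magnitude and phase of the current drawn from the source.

Step 1 — Angular frequency: ω = 2π·f = 2π·1.28e+04 = 8.042e+04 rad/s.
Step 2 — Component impedances:
  R: Z = R = 200 Ω
  C: Z = 1/(jωC) = -j/(ω·C) = 0 - j0.7105 Ω
Step 3 — Series combination: Z_total = R + C = 200 - j0.7105 Ω = 200∠-0.2° Ω.
Step 4 — Source phasor: V = 18.8∠-21.8° V = 17.46 - j6.982 V.
Step 5 — Ohm's law: I = V / Z_total = (17.46 - j6.982) / (200 - j0.7105) = 0.0874 - j0.0346 A.
Step 6 — Convert to polar: |I| = 0.094 A, ∠I = -21.6°.

I = 0.094∠-21.6° A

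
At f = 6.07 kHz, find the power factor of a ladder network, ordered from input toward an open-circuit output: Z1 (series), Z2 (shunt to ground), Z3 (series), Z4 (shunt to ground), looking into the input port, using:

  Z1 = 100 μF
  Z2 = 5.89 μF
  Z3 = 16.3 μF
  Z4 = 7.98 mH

Step 1 — Angular frequency: ω = 2π·f = 2π·6070 = 3.814e+04 rad/s.
Step 2 — Component impedances:
  Z1: Z = 1/(jωC) = -j/(ω·C) = 0 - j0.2622 Ω
  Z2: Z = 1/(jωC) = -j/(ω·C) = 0 - j4.452 Ω
  Z3: Z = 1/(jωC) = -j/(ω·C) = 0 - j1.609 Ω
  Z4: Z = jωL = j·3.814e+04·0.00798 = 0 + j304.3 Ω
Step 3 — Ladder network (open output): work backward from the far end, alternating series and parallel combinations. Z_in = 0 - j4.78 Ω = 4.78∠-90.0° Ω.
Step 4 — Power factor: PF = cos(φ) = Re(Z)/|Z| = 0/4.78 = 0.
Step 5 — Type: Im(Z) = -4.78 ⇒ leading (phase φ = -90.0°).

PF = 0 (leading, φ = -90.0°)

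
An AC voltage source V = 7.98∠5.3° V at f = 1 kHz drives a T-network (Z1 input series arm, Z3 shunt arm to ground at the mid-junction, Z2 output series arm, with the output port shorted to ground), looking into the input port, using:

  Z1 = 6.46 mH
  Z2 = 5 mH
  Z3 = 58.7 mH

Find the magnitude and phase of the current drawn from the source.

Step 1 — Angular frequency: ω = 2π·f = 2π·1000 = 6283 rad/s.
Step 2 — Component impedances:
  Z1: Z = jωL = j·6283·0.00646 = 0 + j40.59 Ω
  Z2: Z = jωL = j·6283·0.005 = 0 + j31.42 Ω
  Z3: Z = jωL = j·6283·0.0587 = 0 + j368.8 Ω
Step 3 — With the output port shorted to ground, the output series arm Z2 runs from the junction to ground; the shunt arm Z3 also runs from the junction to ground. They appear in parallel: Z3 || Z2 = 0 + j28.95 Ω.
Step 4 — Series with input arm Z1: Z_in = Z1 + (Z3 || Z2) = 0 + j69.54 Ω = 69.54∠90.0° Ω.
Step 5 — Source phasor: V = 7.98∠5.3° V = 7.946 + j0.7371 V.
Step 6 — Ohm's law: I = V / Z_total = (7.946 + j0.7371) / (0 + j69.54) = 0.0106 - j0.1143 A.
Step 7 — Convert to polar: |I| = 0.1148 A, ∠I = -84.7°.

I = 0.1148∠-84.7° A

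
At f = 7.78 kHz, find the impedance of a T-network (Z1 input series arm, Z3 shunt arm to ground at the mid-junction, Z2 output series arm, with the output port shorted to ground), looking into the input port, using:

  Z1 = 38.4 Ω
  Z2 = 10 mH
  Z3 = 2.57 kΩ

Step 1 — Angular frequency: ω = 2π·f = 2π·7780 = 4.888e+04 rad/s.
Step 2 — Component impedances:
  Z1: Z = R = 38.4 Ω
  Z2: Z = jωL = j·4.888e+04·0.01 = 0 + j488.8 Ω
  Z3: Z = R = 2570 Ω
Step 3 — With the output port shorted to ground, the output series arm Z2 runs from the junction to ground; the shunt arm Z3 also runs from the junction to ground. They appear in parallel: Z3 || Z2 = 89.73 + j471.8 Ω.
Step 4 — Series with input arm Z1: Z_in = Z1 + (Z3 || Z2) = 128.1 + j471.8 Ω = 488.9∠74.8° Ω.

Z = 128.1 + j471.8 Ω = 488.9∠74.8° Ω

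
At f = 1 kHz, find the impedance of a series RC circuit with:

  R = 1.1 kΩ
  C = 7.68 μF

Step 1 — Angular frequency: ω = 2π·f = 2π·1000 = 6283 rad/s.
Step 2 — Component impedances:
  R: Z = R = 1100 Ω
  C: Z = 1/(jωC) = -j/(ω·C) = 0 - j20.72 Ω
Step 3 — Series combination: Z_total = R + C = 1100 - j20.72 Ω = 1100∠-1.1° Ω.

Z = 1100 - j20.72 Ω = 1100∠-1.1° Ω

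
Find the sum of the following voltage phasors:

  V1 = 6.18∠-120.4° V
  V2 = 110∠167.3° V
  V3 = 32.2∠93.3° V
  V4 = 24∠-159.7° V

Step 1 — Convert each phasor to rectangular form:
  V1 = 6.18·(cos(-120.4°) + j·sin(-120.4°)) = -3.127 - j5.33 V
  V2 = 110·(cos(167.3°) + j·sin(167.3°)) = -107.3 + j24.18 V
  V3 = 32.2·(cos(93.3°) + j·sin(93.3°)) = -1.854 + j32.15 V
  V4 = 24·(cos(-159.7°) + j·sin(-159.7°)) = -22.51 - j8.326 V
Step 2 — Sum components: V_total = -134.8 + j42.67 V.
Step 3 — Convert to polar: |V_total| = 141.4 V, ∠V_total = 162.4°.

V_total = 141.4∠162.4° V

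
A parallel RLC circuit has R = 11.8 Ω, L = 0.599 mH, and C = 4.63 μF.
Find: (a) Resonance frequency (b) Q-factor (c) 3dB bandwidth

Step 1 — Resonance: ω₀ = 1/√(LC) = 1/√(0.000599·4.63e-06) = 1.899e+04 rad/s.
Step 2 — f₀ = ω₀/(2π) = 3022 Hz.
Step 3 — Parallel Q: Q = R/(ω₀L) = 11.8/(1.899e+04·0.000599) = 1.037.
Step 4 — Bandwidth: Δω = ω₀/Q = 1.83e+04 rad/s; BW = Δω/(2π) = 2913 Hz.

(a) f₀ = 3022 Hz  (b) Q = 1.037  (c) BW = 2913 Hz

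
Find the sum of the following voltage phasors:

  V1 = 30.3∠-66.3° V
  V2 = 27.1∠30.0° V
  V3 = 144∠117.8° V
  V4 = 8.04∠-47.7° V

Step 1 — Convert each phasor to rectangular form:
  V1 = 30.3·(cos(-66.3°) + j·sin(-66.3°)) = 12.18 - j27.74 V
  V2 = 27.1·(cos(30.0°) + j·sin(30.0°)) = 23.47 + j13.55 V
  V3 = 144·(cos(117.8°) + j·sin(117.8°)) = -67.16 + j127.4 V
  V4 = 8.04·(cos(-47.7°) + j·sin(-47.7°)) = 5.411 - j5.947 V
Step 2 — Sum components: V_total = -26.1 + j107.2 V.
Step 3 — Convert to polar: |V_total| = 110.4 V, ∠V_total = 103.7°.

V_total = 110.4∠103.7° V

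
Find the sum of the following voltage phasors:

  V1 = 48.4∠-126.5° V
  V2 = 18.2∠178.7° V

Step 1 — Convert each phasor to rectangular form:
  V1 = 48.4·(cos(-126.5°) + j·sin(-126.5°)) = -28.79 - j38.91 V
  V2 = 18.2·(cos(178.7°) + j·sin(178.7°)) = -18.2 + j0.4129 V
Step 2 — Sum components: V_total = -46.98 - j38.49 V.
Step 3 — Convert to polar: |V_total| = 60.74 V, ∠V_total = -140.7°.

V_total = 60.74∠-140.7° V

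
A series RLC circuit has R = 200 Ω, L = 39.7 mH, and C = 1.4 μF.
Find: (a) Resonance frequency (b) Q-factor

Step 1 — Resonance condition Im(Z)=0 gives ω₀ = 1/√(LC).
Step 2 — ω₀ = 1/√(0.0397·1.4e-06) = 4242 rad/s.
Step 3 — f₀ = ω₀/(2π) = 675.1 Hz.
Step 4 — Series Q: Q = ω₀L/R = 4242·0.0397/200 = 0.842.

(a) f₀ = 675.1 Hz  (b) Q = 0.842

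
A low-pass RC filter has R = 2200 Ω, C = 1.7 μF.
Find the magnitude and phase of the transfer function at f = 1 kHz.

Step 1 — Angular frequency: ω = 2π·1000 = 6283 rad/s.
Step 2 — Transfer function: H(jω) = 1/(1 + jωRC).
Step 3 — Denominator: 1 + jωRC = 1 + j·6283·2200·1.7e-06 = 1 + j23.5.
Step 4 — H = 0.001808 - j0.04248.
Step 5 — Magnitude: |H| = 0.04252 (-27.4 dB); phase: φ = -87.6°.

|H| = 0.04252 (-27.4 dB), φ = -87.6°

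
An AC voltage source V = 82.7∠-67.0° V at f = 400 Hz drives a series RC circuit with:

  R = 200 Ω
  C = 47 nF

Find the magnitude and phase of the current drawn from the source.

Step 1 — Angular frequency: ω = 2π·f = 2π·400 = 2513 rad/s.
Step 2 — Component impedances:
  R: Z = R = 200 Ω
  C: Z = 1/(jωC) = -j/(ω·C) = 0 - j8466 Ω
Step 3 — Series combination: Z_total = R + C = 200 - j8466 Ω = 8468∠-88.6° Ω.
Step 4 — Source phasor: V = 82.7∠-67.0° V = 32.31 - j76.13 V.
Step 5 — Ohm's law: I = V / Z_total = (32.31 - j76.13) / (200 - j8466) = 0.009077 + j0.003603 A.
Step 6 — Convert to polar: |I| = 0.009766 A, ∠I = 21.6°.

I = 0.009766∠21.6° A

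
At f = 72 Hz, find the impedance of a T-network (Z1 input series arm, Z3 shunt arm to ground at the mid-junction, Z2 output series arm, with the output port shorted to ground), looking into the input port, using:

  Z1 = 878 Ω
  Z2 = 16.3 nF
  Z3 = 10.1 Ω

Step 1 — Angular frequency: ω = 2π·f = 2π·72 = 452.4 rad/s.
Step 2 — Component impedances:
  Z1: Z = R = 878 Ω
  Z2: Z = 1/(jωC) = -j/(ω·C) = 0 - j1.356e+05 Ω
  Z3: Z = R = 10.1 Ω
Step 3 — With the output port shorted to ground, the output series arm Z2 runs from the junction to ground; the shunt arm Z3 also runs from the junction to ground. They appear in parallel: Z3 || Z2 = 10.1 - j0.0007522 Ω.
Step 4 — Series with input arm Z1: Z_in = Z1 + (Z3 || Z2) = 888.1 - j0.0007522 Ω = 888.1∠-0.0° Ω.

Z = 888.1 - j0.0007522 Ω = 888.1∠-0.0° Ω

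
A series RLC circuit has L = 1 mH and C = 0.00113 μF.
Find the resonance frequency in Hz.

Step 1 — Resonance condition Im(Z)=0 gives ω₀ = 1/√(LC).
Step 2 — ω₀ = 1/√(0.001·1.13e-09) = 9.407e+05 rad/s.
Step 3 — f₀ = ω₀/(2π) = 1.497e+05 Hz.

f₀ = 1.497e+05 Hz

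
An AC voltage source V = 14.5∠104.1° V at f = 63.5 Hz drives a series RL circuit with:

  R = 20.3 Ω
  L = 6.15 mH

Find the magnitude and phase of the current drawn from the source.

Step 1 — Angular frequency: ω = 2π·f = 2π·63.5 = 399 rad/s.
Step 2 — Component impedances:
  R: Z = R = 20.3 Ω
  L: Z = jωL = j·399·0.00615 = 0 + j2.454 Ω
Step 3 — Series combination: Z_total = R + L = 20.3 + j2.454 Ω = 20.45∠6.9° Ω.
Step 4 — Source phasor: V = 14.5∠104.1° V = -3.532 + j14.06 V.
Step 5 — Ohm's law: I = V / Z_total = (-3.532 + j14.06) / (20.3 + j2.454) = -0.08897 + j0.7035 A.
Step 6 — Convert to polar: |I| = 0.7091 A, ∠I = 97.2°.

I = 0.7091∠97.2° A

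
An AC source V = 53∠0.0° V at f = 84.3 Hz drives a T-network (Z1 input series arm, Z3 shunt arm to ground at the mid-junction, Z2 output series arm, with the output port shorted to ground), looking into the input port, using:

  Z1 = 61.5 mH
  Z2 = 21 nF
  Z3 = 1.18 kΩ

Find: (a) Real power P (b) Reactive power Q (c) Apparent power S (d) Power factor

Step 1 — Angular frequency: ω = 2π·f = 2π·84.3 = 529.7 rad/s.
Step 2 — Component impedances:
  Z1: Z = jωL = j·529.7·0.0615 = 0 + j32.57 Ω
  Z2: Z = 1/(jωC) = -j/(ω·C) = 0 - j8.99e+04 Ω
  Z3: Z = R = 1180 Ω
Step 3 — With the output port shorted to ground, the output series arm Z2 runs from the junction to ground; the shunt arm Z3 also runs from the junction to ground. They appear in parallel: Z3 || Z2 = 1180 - j15.49 Ω.
Step 4 — Series with input arm Z1: Z_in = Z1 + (Z3 || Z2) = 1180 + j17.09 Ω = 1180∠0.8° Ω.
Step 5 — Source phasor: V = 53∠0.0° V = 53 V.
Step 6 — Current: I = V / Z = 0.04491 - j0.0006506 A = 0.04492∠-0.8° A.
Step 7 — Complex power: S = V·I* = 2.38 + j0.03448 VA.
Step 8 — Real power: P = Re(S) = 2.38 W.
Step 9 — Reactive power: Q = Im(S) = 0.03448 VAR.
Step 10 — Apparent power: |S| = 2.381 VA.
Step 11 — Power factor: PF = P/|S| = 0.9999 (lagging).

(a) P = 2.38 W  (b) Q = 0.03448 VAR  (c) S = 2.381 VA  (d) PF = 0.9999 (lagging)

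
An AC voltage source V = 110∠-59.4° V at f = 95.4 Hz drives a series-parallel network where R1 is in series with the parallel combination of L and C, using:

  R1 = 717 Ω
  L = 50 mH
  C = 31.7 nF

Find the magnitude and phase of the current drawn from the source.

Step 1 — Angular frequency: ω = 2π·f = 2π·95.4 = 599.4 rad/s.
Step 2 — Component impedances:
  R1: Z = R = 717 Ω
  L: Z = jωL = j·599.4·0.05 = 0 + j29.97 Ω
  C: Z = 1/(jωC) = -j/(ω·C) = 0 - j5.263e+04 Ω
Step 3 — Parallel branch: L || C = 1/(1/L + 1/C) = 0 + j29.99 Ω.
Step 4 — Series with R1: Z_total = R1 + (L || C) = 717 + j29.99 Ω = 717.6∠2.4° Ω.
Step 5 — Source phasor: V = 110∠-59.4° V = 55.99 - j94.68 V.
Step 6 — Ohm's law: I = V / Z_total = (55.99 - j94.68) / (717 + j29.99) = 0.07245 - j0.1351 A.
Step 7 — Convert to polar: |I| = 0.1533 A, ∠I = -61.8°.

I = 0.1533∠-61.8° A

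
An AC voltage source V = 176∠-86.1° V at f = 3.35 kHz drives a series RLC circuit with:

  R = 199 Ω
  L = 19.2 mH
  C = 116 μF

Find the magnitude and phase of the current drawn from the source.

Step 1 — Angular frequency: ω = 2π·f = 2π·3350 = 2.105e+04 rad/s.
Step 2 — Component impedances:
  R: Z = R = 199 Ω
  L: Z = jωL = j·2.105e+04·0.0192 = 0 + j404.1 Ω
  C: Z = 1/(jωC) = -j/(ω·C) = 0 - j0.4096 Ω
Step 3 — Series combination: Z_total = R + L + C = 199 + j403.7 Ω = 450.1∠63.8° Ω.
Step 4 — Source phasor: V = 176∠-86.1° V = 11.97 - j175.6 V.
Step 5 — Ohm's law: I = V / Z_total = (11.97 - j175.6) / (199 + j403.7) = -0.3382 - j0.1963 A.
Step 6 — Convert to polar: |I| = 0.391 A, ∠I = -149.9°.

I = 0.391∠-149.9° A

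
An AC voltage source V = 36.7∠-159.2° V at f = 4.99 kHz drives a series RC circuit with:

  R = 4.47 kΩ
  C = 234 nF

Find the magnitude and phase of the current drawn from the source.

Step 1 — Angular frequency: ω = 2π·f = 2π·4990 = 3.135e+04 rad/s.
Step 2 — Component impedances:
  R: Z = R = 4470 Ω
  C: Z = 1/(jωC) = -j/(ω·C) = 0 - j136.3 Ω
Step 3 — Series combination: Z_total = R + C = 4470 - j136.3 Ω = 4472∠-1.7° Ω.
Step 4 — Source phasor: V = 36.7∠-159.2° V = -34.31 - j13.03 V.
Step 5 — Ohm's law: I = V / Z_total = (-34.31 - j13.03) / (4470 - j136.3) = -0.007579 - j0.003147 A.
Step 6 — Convert to polar: |I| = 0.008206 A, ∠I = -157.5°.

I = 0.008206∠-157.5° A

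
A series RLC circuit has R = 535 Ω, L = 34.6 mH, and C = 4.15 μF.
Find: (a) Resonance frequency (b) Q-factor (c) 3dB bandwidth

Step 1 — Resonance: ω₀ = 1/√(LC) = 1/√(0.0346·4.15e-06) = 2639 rad/s.
Step 2 — f₀ = ω₀/(2π) = 420 Hz.
Step 3 — Series Q: Q = ω₀L/R = 2639·0.0346/535 = 0.1707.
Step 4 — Bandwidth: Δω = ω₀/Q = 1.546e+04 rad/s; BW = Δω/(2π) = 2461 Hz.

(a) f₀ = 420 Hz  (b) Q = 0.1707  (c) BW = 2461 Hz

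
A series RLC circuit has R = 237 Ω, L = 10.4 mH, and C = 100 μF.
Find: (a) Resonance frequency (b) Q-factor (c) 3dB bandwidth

Step 1 — Resonance condition Im(Z)=0 gives ω₀ = 1/√(LC).
Step 2 — ω₀ = 1/√(0.0104·0.0001) = 980.6 rad/s.
Step 3 — f₀ = ω₀/(2π) = 156.1 Hz.
Step 4 — Series Q: Q = ω₀L/R = 980.6·0.0104/237 = 0.04303.
Step 5 — 3dB bandwidth: Δω = ω₀/Q = 2.279e+04 rad/s; BW = Δω/(2π) = 3627 Hz.

(a) f₀ = 156.1 Hz  (b) Q = 0.04303  (c) BW = 3627 Hz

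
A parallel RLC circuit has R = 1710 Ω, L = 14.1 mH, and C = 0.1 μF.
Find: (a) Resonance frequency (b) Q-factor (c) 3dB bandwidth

Step 1 — Resonance: ω₀ = 1/√(LC) = 1/√(0.0141·1e-07) = 2.663e+04 rad/s.
Step 2 — f₀ = ω₀/(2π) = 4238 Hz.
Step 3 — Parallel Q: Q = R/(ω₀L) = 1710/(2.663e+04·0.0141) = 4.554.
Step 4 — Bandwidth: Δω = ω₀/Q = 5848 rad/s; BW = Δω/(2π) = 930.7 Hz.

(a) f₀ = 4238 Hz  (b) Q = 4.554  (c) BW = 930.7 Hz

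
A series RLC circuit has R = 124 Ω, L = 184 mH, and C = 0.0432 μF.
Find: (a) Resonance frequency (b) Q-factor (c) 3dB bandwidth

Step 1 — Resonance condition Im(Z)=0 gives ω₀ = 1/√(LC).
Step 2 — ω₀ = 1/√(0.184·4.32e-08) = 1.122e+04 rad/s.
Step 3 — f₀ = ω₀/(2π) = 1785 Hz.
Step 4 — Series Q: Q = ω₀L/R = 1.122e+04·0.184/124 = 16.64.
Step 5 — 3dB bandwidth: Δω = ω₀/Q = 673.9 rad/s; BW = Δω/(2π) = 107.3 Hz.

(a) f₀ = 1785 Hz  (b) Q = 16.64  (c) BW = 107.3 Hz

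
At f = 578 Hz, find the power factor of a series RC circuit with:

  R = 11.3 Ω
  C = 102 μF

Step 1 — Angular frequency: ω = 2π·f = 2π·578 = 3632 rad/s.
Step 2 — Component impedances:
  R: Z = R = 11.3 Ω
  C: Z = 1/(jωC) = -j/(ω·C) = 0 - j2.7 Ω
Step 3 — Series combination: Z_total = R + C = 11.3 - j2.7 Ω = 11.62∠-13.4° Ω.
Step 4 — Power factor: PF = cos(φ) = Re(Z)/|Z| = 11.3/11.618 = 0.9726.
Step 5 — Type: Im(Z) = -2.7 ⇒ leading (phase φ = -13.4°).

PF = 0.9726 (leading, φ = -13.4°)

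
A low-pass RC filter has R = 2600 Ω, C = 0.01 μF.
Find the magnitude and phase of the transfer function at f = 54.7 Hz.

Step 1 — Angular frequency: ω = 2π·54.7 = 343.7 rad/s.
Step 2 — Transfer function: H(jω) = 1/(1 + jωRC).
Step 3 — Denominator: 1 + jωRC = 1 + j·343.7·2600·1e-08 = 1 + j0.008936.
Step 4 — H = 0.9999 - j0.008935.
Step 5 — Magnitude: |H| = 1 (-0.0 dB); phase: φ = -0.5°.

|H| = 1 (-0.0 dB), φ = -0.5°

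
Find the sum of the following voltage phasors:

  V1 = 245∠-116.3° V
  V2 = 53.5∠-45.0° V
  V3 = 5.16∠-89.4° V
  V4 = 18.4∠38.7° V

Step 1 — Convert each phasor to rectangular form:
  V1 = 245·(cos(-116.3°) + j·sin(-116.3°)) = -108.6 - j219.6 V
  V2 = 53.5·(cos(-45.0°) + j·sin(-45.0°)) = 37.83 - j37.83 V
  V3 = 5.16·(cos(-89.4°) + j·sin(-89.4°)) = 0.05403 - j5.16 V
  V4 = 18.4·(cos(38.7°) + j·sin(38.7°)) = 14.36 + j11.5 V
Step 2 — Sum components: V_total = -56.31 - j251.1 V.
Step 3 — Convert to polar: |V_total| = 257.4 V, ∠V_total = -102.6°.

V_total = 257.4∠-102.6° V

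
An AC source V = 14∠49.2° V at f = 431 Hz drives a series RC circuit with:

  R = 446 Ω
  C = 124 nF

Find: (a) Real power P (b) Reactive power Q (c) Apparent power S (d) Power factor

Step 1 — Angular frequency: ω = 2π·f = 2π·431 = 2708 rad/s.
Step 2 — Component impedances:
  R: Z = R = 446 Ω
  C: Z = 1/(jωC) = -j/(ω·C) = 0 - j2978 Ω
Step 3 — Series combination: Z_total = R + C = 446 - j2978 Ω = 3011∠-81.5° Ω.
Step 4 — Source phasor: V = 14∠49.2° V = 9.148 + j10.6 V.
Step 5 — Current: I = V / Z = -0.003031 + j0.003526 A = 0.004649∠130.7° A.
Step 6 — Complex power: S = V·I* = 0.009641 - j0.06437 VA.
Step 7 — Real power: P = Re(S) = 0.009641 W.
Step 8 — Reactive power: Q = Im(S) = -0.06437 VAR.
Step 9 — Apparent power: |S| = 0.06509 VA.
Step 10 — Power factor: PF = P/|S| = 0.1481 (leading).

(a) P = 0.009641 W  (b) Q = -0.06437 VAR  (c) S = 0.06509 VA  (d) PF = 0.1481 (leading)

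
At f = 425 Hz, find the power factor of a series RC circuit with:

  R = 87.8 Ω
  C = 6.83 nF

Step 1 — Angular frequency: ω = 2π·f = 2π·425 = 2670 rad/s.
Step 2 — Component impedances:
  R: Z = R = 87.8 Ω
  C: Z = 1/(jωC) = -j/(ω·C) = 0 - j5.483e+04 Ω
Step 3 — Series combination: Z_total = R + C = 87.8 - j5.483e+04 Ω = 5.483e+04∠-89.9° Ω.
Step 4 — Power factor: PF = cos(φ) = Re(Z)/|Z| = 87.8/5.483e+04 = 0.001601.
Step 5 — Type: Im(Z) = -5.483e+04 ⇒ leading (phase φ = -89.9°).

PF = 0.001601 (leading, φ = -89.9°)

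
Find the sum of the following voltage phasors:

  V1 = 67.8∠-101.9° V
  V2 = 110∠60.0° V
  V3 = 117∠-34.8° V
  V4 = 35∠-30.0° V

Step 1 — Convert each phasor to rectangular form:
  V1 = 67.8·(cos(-101.9°) + j·sin(-101.9°)) = -13.98 - j66.34 V
  V2 = 110·(cos(60.0°) + j·sin(60.0°)) = 55 + j95.26 V
  V3 = 117·(cos(-34.8°) + j·sin(-34.8°)) = 96.07 - j66.77 V
  V4 = 35·(cos(-30.0°) + j·sin(-30.0°)) = 30.31 - j17.5 V
Step 2 — Sum components: V_total = 167.4 - j55.35 V.
Step 3 — Convert to polar: |V_total| = 176.3 V, ∠V_total = -18.3°.

V_total = 176.3∠-18.3° V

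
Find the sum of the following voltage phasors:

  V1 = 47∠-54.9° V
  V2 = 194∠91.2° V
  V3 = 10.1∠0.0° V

Step 1 — Convert each phasor to rectangular form:
  V1 = 47·(cos(-54.9°) + j·sin(-54.9°)) = 27.03 - j38.45 V
  V2 = 194·(cos(91.2°) + j·sin(91.2°)) = -4.063 + j194 V
  V3 = 10.1·(cos(0.0°) + j·sin(0.0°)) = 10.1 V
Step 2 — Sum components: V_total = 33.06 + j155.5 V.
Step 3 — Convert to polar: |V_total| = 159 V, ∠V_total = 78.0°.

V_total = 159∠78.0° V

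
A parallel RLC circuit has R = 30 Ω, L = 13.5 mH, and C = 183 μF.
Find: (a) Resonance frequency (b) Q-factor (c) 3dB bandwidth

Step 1 — Resonance: ω₀ = 1/√(LC) = 1/√(0.0135·0.000183) = 636.2 rad/s.
Step 2 — f₀ = ω₀/(2π) = 101.3 Hz.
Step 3 — Parallel Q: Q = R/(ω₀L) = 30/(636.2·0.0135) = 3.493.
Step 4 — Bandwidth: Δω = ω₀/Q = 182.1 rad/s; BW = Δω/(2π) = 28.99 Hz.

(a) f₀ = 101.3 Hz  (b) Q = 3.493  (c) BW = 28.99 Hz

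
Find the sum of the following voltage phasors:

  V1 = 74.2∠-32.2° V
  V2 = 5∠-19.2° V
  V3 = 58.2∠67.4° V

Step 1 — Convert each phasor to rectangular form:
  V1 = 74.2·(cos(-32.2°) + j·sin(-32.2°)) = 62.79 - j39.54 V
  V2 = 5·(cos(-19.2°) + j·sin(-19.2°)) = 4.722 - j1.644 V
  V3 = 58.2·(cos(67.4°) + j·sin(67.4°)) = 22.37 + j53.73 V
Step 2 — Sum components: V_total = 89.88 + j12.55 V.
Step 3 — Convert to polar: |V_total| = 90.75 V, ∠V_total = 7.9°.

V_total = 90.75∠7.9° V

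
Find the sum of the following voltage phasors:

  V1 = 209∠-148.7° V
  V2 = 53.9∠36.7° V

Step 1 — Convert each phasor to rectangular form:
  V1 = 209·(cos(-148.7°) + j·sin(-148.7°)) = -178.6 - j108.6 V
  V2 = 53.9·(cos(36.7°) + j·sin(36.7°)) = 43.22 + j32.21 V
Step 2 — Sum components: V_total = -135.4 - j76.37 V.
Step 3 — Convert to polar: |V_total| = 155.4 V, ∠V_total = -150.6°.

V_total = 155.4∠-150.6° V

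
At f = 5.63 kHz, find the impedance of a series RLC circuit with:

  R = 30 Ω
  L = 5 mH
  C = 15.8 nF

Step 1 — Angular frequency: ω = 2π·f = 2π·5630 = 3.537e+04 rad/s.
Step 2 — Component impedances:
  R: Z = R = 30 Ω
  L: Z = jωL = j·3.537e+04·0.005 = 0 + j176.9 Ω
  C: Z = 1/(jωC) = -j/(ω·C) = 0 - j1789 Ω
Step 3 — Series combination: Z_total = R + L + C = 30 - j1612 Ω = 1613∠-88.9° Ω.

Z = 30 - j1612 Ω = 1613∠-88.9° Ω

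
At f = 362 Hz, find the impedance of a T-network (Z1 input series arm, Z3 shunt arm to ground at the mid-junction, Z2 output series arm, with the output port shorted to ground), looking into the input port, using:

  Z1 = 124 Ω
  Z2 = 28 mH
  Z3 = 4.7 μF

Step 1 — Angular frequency: ω = 2π·f = 2π·362 = 2275 rad/s.
Step 2 — Component impedances:
  Z1: Z = R = 124 Ω
  Z2: Z = jωL = j·2275·0.028 = 0 + j63.69 Ω
  Z3: Z = 1/(jωC) = -j/(ω·C) = 0 - j93.54 Ω
Step 3 — With the output port shorted to ground, the output series arm Z2 runs from the junction to ground; the shunt arm Z3 also runs from the junction to ground. They appear in parallel: Z3 || Z2 = 0 + j199.5 Ω.
Step 4 — Series with input arm Z1: Z_in = Z1 + (Z3 || Z2) = 124 + j199.5 Ω = 234.9∠58.1° Ω.

Z = 124 + j199.5 Ω = 234.9∠58.1° Ω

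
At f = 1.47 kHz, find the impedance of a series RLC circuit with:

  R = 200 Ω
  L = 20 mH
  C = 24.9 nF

Step 1 — Angular frequency: ω = 2π·f = 2π·1470 = 9236 rad/s.
Step 2 — Component impedances:
  R: Z = R = 200 Ω
  L: Z = jωL = j·9236·0.02 = 0 + j184.7 Ω
  C: Z = 1/(jωC) = -j/(ω·C) = 0 - j4348 Ω
Step 3 — Series combination: Z_total = R + L + C = 200 - j4163 Ω = 4168∠-87.2° Ω.

Z = 200 - j4163 Ω = 4168∠-87.2° Ω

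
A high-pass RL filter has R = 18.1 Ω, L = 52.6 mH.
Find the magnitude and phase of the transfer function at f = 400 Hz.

Step 1 — Angular frequency: ω = 2π·400 = 2513 rad/s.
Step 2 — Transfer function: H(jω) = jωL/(R + jωL).
Step 3 — Numerator jωL = j·132.2; denominator R + jωL = 18.1 + j132.2.
Step 4 — H = 0.9816 + j0.1344.
Step 5 — Magnitude: |H| = 0.9908 (-0.1 dB); phase: φ = 7.8°.

|H| = 0.9908 (-0.1 dB), φ = 7.8°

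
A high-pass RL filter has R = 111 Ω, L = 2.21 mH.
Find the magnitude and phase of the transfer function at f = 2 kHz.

Step 1 — Angular frequency: ω = 2π·2000 = 1.257e+04 rad/s.
Step 2 — Transfer function: H(jω) = jωL/(R + jωL).
Step 3 — Numerator jωL = j·27.77; denominator R + jωL = 111 + j27.77.
Step 4 — H = 0.05891 + j0.2355.
Step 5 — Magnitude: |H| = 0.2427 (-12.3 dB); phase: φ = 76.0°.

|H| = 0.2427 (-12.3 dB), φ = 76.0°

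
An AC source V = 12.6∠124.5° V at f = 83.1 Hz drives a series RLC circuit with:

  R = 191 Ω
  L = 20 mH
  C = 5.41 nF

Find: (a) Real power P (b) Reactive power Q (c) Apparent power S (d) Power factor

Step 1 — Angular frequency: ω = 2π·f = 2π·83.1 = 522.1 rad/s.
Step 2 — Component impedances:
  R: Z = R = 191 Ω
  L: Z = jωL = j·522.1·0.02 = 0 + j10.44 Ω
  C: Z = 1/(jωC) = -j/(ω·C) = 0 - j3.54e+05 Ω
Step 3 — Series combination: Z_total = R + L + C = 191 - j3.54e+05 Ω = 3.54e+05∠-90.0° Ω.
Step 4 — Source phasor: V = 12.6∠124.5° V = -7.137 + j10.38 V.
Step 5 — Current: I = V / Z = -2.934e-05 - j2.014e-05 A = 3.559e-05∠-145.5° A.
Step 6 — Complex power: S = V·I* = 2.42e-07 - j0.0004485 VA.
Step 7 — Real power: P = Re(S) = 2.42e-07 W.
Step 8 — Reactive power: Q = Im(S) = -0.0004485 VAR.
Step 9 — Apparent power: |S| = 0.0004485 VA.
Step 10 — Power factor: PF = P/|S| = 0.0005395 (leading).

(a) P = 2.42e-07 W  (b) Q = -0.0004485 VAR  (c) S = 0.0004485 VA  (d) PF = 0.0005395 (leading)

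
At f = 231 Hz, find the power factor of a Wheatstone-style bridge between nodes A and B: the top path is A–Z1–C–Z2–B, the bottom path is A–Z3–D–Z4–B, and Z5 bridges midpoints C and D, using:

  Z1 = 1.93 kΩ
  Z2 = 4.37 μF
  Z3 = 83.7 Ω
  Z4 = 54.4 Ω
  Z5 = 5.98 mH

Step 1 — Angular frequency: ω = 2π·f = 2π·231 = 1451 rad/s.
Step 2 — Component impedances:
  Z1: Z = R = 1930 Ω
  Z2: Z = 1/(jωC) = -j/(ω·C) = 0 - j157.7 Ω
  Z3: Z = R = 83.7 Ω
  Z4: Z = R = 54.4 Ω
  Z5: Z = jωL = j·1451·0.00598 = 0 + j8.679 Ω
Step 3 — Bridge requires nodal analysis (the Z5 bridge couples midpoints C and D, so the two paths cannot be reduced to a simple series/parallel combination). Setting node B to ground and injecting 1 A at node A, the 3-node admittance system at A, C, D solves to V_A = Z_AB = 128.5 - j17.59 Ω = 129.6∠-7.8° Ω.
Step 4 — Power factor: PF = cos(φ) = Re(Z)/|Z| = 128.45/129.65 = 0.9907.
Step 5 — Type: Im(Z) = -17.59 ⇒ leading (phase φ = -7.8°).

PF = 0.9907 (leading, φ = -7.8°)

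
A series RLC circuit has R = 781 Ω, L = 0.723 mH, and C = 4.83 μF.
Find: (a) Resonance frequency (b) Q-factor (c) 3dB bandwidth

Step 1 — Resonance: ω₀ = 1/√(LC) = 1/√(0.000723·4.83e-06) = 1.692e+04 rad/s.
Step 2 — f₀ = ω₀/(2π) = 2693 Hz.
Step 3 — Series Q: Q = ω₀L/R = 1.692e+04·0.000723/781 = 0.01567.
Step 4 — Bandwidth: Δω = ω₀/Q = 1.08e+06 rad/s; BW = Δω/(2π) = 1.719e+05 Hz.

(a) f₀ = 2693 Hz  (b) Q = 0.01567  (c) BW = 1.719e+05 Hz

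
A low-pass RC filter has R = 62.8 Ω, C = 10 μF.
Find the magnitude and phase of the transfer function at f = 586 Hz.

Step 1 — Angular frequency: ω = 2π·586 = 3682 rad/s.
Step 2 — Transfer function: H(jω) = 1/(1 + jωRC).
Step 3 — Denominator: 1 + jωRC = 1 + j·3682·62.8·1e-05 = 1 + j2.312.
Step 4 — H = 0.1576 - j0.3643.
Step 5 — Magnitude: |H| = 0.3969 (-8.0 dB); phase: φ = -66.6°.

|H| = 0.3969 (-8.0 dB), φ = -66.6°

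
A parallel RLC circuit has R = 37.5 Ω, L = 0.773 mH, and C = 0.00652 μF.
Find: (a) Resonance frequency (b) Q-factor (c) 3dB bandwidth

Step 1 — Resonance: ω₀ = 1/√(LC) = 1/√(0.000773·6.52e-09) = 4.454e+05 rad/s.
Step 2 — f₀ = ω₀/(2π) = 7.089e+04 Hz.
Step 3 — Parallel Q: Q = R/(ω₀L) = 37.5/(4.454e+05·0.000773) = 0.1089.
Step 4 — Bandwidth: Δω = ω₀/Q = 4.09e+06 rad/s; BW = Δω/(2π) = 6.509e+05 Hz.

(a) f₀ = 7.089e+04 Hz  (b) Q = 0.1089  (c) BW = 6.509e+05 Hz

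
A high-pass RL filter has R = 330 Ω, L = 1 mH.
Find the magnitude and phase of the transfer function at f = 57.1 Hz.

Step 1 — Angular frequency: ω = 2π·57.1 = 358.8 rad/s.
Step 2 — Transfer function: H(jω) = jωL/(R + jωL).
Step 3 — Numerator jωL = j·0.3588; denominator R + jωL = 330 + j0.3588.
Step 4 — H = 1.182e-06 + j0.001087.
Step 5 — Magnitude: |H| = 0.001087 (-59.3 dB); phase: φ = 89.9°.

|H| = 0.001087 (-59.3 dB), φ = 89.9°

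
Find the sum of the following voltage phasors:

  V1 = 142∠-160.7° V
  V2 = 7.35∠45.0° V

Step 1 — Convert each phasor to rectangular form:
  V1 = 142·(cos(-160.7°) + j·sin(-160.7°)) = -134 - j46.93 V
  V2 = 7.35·(cos(45.0°) + j·sin(45.0°)) = 5.197 + j5.197 V
Step 2 — Sum components: V_total = -128.8 - j41.74 V.
Step 3 — Convert to polar: |V_total| = 135.4 V, ∠V_total = -162.0°.

V_total = 135.4∠-162.0° V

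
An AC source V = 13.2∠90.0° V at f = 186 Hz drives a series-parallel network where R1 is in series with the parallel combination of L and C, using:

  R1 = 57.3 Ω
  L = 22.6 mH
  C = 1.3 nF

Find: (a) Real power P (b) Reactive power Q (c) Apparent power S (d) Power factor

Step 1 — Angular frequency: ω = 2π·f = 2π·186 = 1169 rad/s.
Step 2 — Component impedances:
  R1: Z = R = 57.3 Ω
  L: Z = jωL = j·1169·0.0226 = 0 + j26.41 Ω
  C: Z = 1/(jωC) = -j/(ω·C) = 0 - j6.582e+05 Ω
Step 3 — Parallel branch: L || C = 1/(1/L + 1/C) = 0 + j26.41 Ω.
Step 4 — Series with R1: Z_total = R1 + (L || C) = 57.3 + j26.41 Ω = 63.09∠24.7° Ω.
Step 5 — Source phasor: V = 13.2∠90.0° V = 0 + j13.2 V.
Step 6 — Current: I = V / Z = 0.08758 + j0.19 A = 0.2092∠65.3° A.
Step 7 — Complex power: S = V·I* = 2.508 + j1.156 VA.
Step 8 — Real power: P = Re(S) = 2.508 W.
Step 9 — Reactive power: Q = Im(S) = 1.156 VAR.
Step 10 — Apparent power: |S| = 2.762 VA.
Step 11 — Power factor: PF = P/|S| = 0.9082 (lagging).

(a) P = 2.508 W  (b) Q = 1.156 VAR  (c) S = 2.762 VA  (d) PF = 0.9082 (lagging)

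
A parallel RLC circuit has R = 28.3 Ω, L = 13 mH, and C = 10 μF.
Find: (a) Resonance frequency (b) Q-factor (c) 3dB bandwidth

Step 1 — Resonance: ω₀ = 1/√(LC) = 1/√(0.013·1e-05) = 2774 rad/s.
Step 2 — f₀ = ω₀/(2π) = 441.4 Hz.
Step 3 — Parallel Q: Q = R/(ω₀L) = 28.3/(2774·0.013) = 0.7849.
Step 4 — Bandwidth: Δω = ω₀/Q = 3534 rad/s; BW = Δω/(2π) = 562.4 Hz.

(a) f₀ = 441.4 Hz  (b) Q = 0.7849  (c) BW = 562.4 Hz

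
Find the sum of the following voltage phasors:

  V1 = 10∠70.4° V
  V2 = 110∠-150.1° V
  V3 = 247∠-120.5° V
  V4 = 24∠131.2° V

Step 1 — Convert each phasor to rectangular form:
  V1 = 10·(cos(70.4°) + j·sin(70.4°)) = 3.355 + j9.421 V
  V2 = 110·(cos(-150.1°) + j·sin(-150.1°)) = -95.36 - j54.83 V
  V3 = 247·(cos(-120.5°) + j·sin(-120.5°)) = -125.4 - j212.8 V
  V4 = 24·(cos(131.2°) + j·sin(131.2°)) = -15.81 + j18.06 V
Step 2 — Sum components: V_total = -233.2 - j240.2 V.
Step 3 — Convert to polar: |V_total| = 334.7 V, ∠V_total = -134.2°.

V_total = 334.7∠-134.2° V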